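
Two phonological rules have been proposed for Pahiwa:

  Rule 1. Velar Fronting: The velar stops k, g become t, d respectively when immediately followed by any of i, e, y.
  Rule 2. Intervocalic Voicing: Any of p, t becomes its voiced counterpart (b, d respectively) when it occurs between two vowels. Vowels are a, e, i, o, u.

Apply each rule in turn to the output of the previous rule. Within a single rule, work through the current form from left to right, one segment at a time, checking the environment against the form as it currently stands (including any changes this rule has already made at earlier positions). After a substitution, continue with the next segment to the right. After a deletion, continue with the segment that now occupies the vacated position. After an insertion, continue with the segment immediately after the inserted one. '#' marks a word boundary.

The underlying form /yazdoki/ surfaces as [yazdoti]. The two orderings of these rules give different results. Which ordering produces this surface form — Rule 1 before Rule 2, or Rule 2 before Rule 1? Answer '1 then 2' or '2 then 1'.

Order 1 then 2:
  1 Velar Fronting: [yazdoki] → [yazdoti]
  2 Intervocalic Voicing: [yazdoti] → [yazdodi]
  result: [yazdodi]
Order 2 then 1:
  2 Intervocalic Voicing: no change — [yazdoki]
  1 Velar Fronting: [yazdoki] → [yazdoti]
  result: [yazdoti]

2 then 1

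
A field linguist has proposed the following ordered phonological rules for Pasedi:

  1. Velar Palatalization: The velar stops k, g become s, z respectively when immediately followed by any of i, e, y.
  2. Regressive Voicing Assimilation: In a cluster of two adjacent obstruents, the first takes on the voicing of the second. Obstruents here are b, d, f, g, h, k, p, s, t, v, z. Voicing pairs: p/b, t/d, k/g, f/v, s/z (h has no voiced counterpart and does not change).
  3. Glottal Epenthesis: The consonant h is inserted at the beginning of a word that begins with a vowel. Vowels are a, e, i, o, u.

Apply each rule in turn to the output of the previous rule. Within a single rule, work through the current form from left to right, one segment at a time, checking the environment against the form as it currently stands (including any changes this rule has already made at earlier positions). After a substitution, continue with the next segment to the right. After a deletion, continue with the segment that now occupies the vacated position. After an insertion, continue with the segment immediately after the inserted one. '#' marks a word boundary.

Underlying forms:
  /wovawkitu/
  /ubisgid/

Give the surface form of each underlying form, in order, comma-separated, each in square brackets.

[wovawsitu], [hubizzid]

/wovawkitu/:
  1 Velar Palatalization: [wovawkitu] → [wovawsitu]
  2 Regressive Voicing Assimilation: no change — [wovawsitu]
  3 Glottal Epenthesis: no change — [wovawsitu]
/ubisgid/:
  1 Velar Palatalization: [ubisgid] → [ubiszid]
  2 Regressive Voicing Assimilation: [ubiszid] → [ubizzid]
  3 Glottal Epenthesis: [ubizzid] → [hubizzid]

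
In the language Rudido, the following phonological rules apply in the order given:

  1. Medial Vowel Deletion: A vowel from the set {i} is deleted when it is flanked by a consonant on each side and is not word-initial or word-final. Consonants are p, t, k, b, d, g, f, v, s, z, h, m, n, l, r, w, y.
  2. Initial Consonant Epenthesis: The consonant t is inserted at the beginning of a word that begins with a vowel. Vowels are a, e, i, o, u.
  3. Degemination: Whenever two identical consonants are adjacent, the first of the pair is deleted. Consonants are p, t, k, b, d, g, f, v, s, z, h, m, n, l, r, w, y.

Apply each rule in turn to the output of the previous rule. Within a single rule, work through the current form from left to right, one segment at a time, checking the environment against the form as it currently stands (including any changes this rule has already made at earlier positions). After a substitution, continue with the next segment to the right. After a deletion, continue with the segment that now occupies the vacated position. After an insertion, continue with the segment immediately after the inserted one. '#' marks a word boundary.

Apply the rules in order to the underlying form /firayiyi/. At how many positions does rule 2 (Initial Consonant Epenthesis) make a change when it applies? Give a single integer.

0

1 Medial Vowel Deletion: [firayiyi] → [frayyi]
2 Initial Consonant Epenthesis: no change — [frayyi]
3 Degemination: [frayyi] → [frayi]
Rule 2 changed 0 position(s).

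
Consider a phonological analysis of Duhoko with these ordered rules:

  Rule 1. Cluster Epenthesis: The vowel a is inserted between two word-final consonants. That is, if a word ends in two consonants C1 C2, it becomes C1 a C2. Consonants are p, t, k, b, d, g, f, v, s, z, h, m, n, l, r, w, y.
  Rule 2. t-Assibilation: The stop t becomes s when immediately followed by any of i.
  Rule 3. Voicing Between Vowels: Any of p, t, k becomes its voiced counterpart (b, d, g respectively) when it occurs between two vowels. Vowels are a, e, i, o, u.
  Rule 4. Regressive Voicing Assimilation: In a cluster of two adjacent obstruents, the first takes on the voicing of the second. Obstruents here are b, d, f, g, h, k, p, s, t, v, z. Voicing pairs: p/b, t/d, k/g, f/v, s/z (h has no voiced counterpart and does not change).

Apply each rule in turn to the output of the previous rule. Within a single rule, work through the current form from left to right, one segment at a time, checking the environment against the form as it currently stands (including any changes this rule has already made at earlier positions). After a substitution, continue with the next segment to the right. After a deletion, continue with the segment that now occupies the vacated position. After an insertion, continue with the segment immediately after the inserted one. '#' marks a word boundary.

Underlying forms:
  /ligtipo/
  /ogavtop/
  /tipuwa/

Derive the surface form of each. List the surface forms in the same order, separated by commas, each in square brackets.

[liksibo], [ogaftop], [sibuwa]

/ligtipo/:
  Rule 1 Cluster Epenthesis: no change — [ligtipo]
  Rule 2 t-Assibilation: [ligtipo] → [ligsipo]
  Rule 3 Voicing Between Vowels: [ligsipo] → [ligsibo]
  Rule 4 Regressive Voicing Assimilation: [ligsibo] → [liksibo]
/ogavtop/:
  Rule 1 Cluster Epenthesis: no change — [ogavtop]
  Rule 2 t-Assibilation: no change — [ogavtop]
  Rule 3 Voicing Between Vowels: no change — [ogavtop]
  Rule 4 Regressive Voicing Assimilation: [ogavtop] → [ogaftop]
/tipuwa/:
  Rule 1 Cluster Epenthesis: no change — [tipuwa]
  Rule 2 t-Assibilation: [tipuwa] → [sipuwa]
  Rule 3 Voicing Between Vowels: [sipuwa] → [sibuwa]
  Rule 4 Regressive Voicing Assimilation: no change — [sibuwa]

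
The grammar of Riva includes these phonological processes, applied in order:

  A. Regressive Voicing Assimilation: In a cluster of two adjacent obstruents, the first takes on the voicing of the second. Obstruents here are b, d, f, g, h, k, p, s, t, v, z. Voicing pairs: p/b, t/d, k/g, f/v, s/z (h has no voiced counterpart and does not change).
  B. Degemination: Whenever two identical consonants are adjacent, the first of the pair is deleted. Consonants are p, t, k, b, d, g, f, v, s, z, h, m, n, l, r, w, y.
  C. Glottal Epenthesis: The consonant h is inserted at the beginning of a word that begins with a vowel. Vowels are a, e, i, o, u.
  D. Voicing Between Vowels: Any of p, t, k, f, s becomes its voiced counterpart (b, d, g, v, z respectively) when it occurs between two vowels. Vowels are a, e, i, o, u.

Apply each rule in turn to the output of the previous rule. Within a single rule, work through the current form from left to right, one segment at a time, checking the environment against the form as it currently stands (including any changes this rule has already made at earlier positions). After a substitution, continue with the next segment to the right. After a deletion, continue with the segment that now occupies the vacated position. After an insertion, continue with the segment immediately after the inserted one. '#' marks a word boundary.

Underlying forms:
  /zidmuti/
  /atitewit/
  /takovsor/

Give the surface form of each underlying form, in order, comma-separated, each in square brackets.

[zidmudi], [hadidewit], [tagofsor]

/zidmuti/:
  A Regressive Voicing Assimilation: no change — [zidmuti]
  B Degemination: no change — [zidmuti]
  C Glottal Epenthesis: no change — [zidmuti]
  D Voicing Between Vowels: [zidmuti] → [zidmudi]
/atitewit/:
  A Regressive Voicing Assimilation: no change — [atitewit]
  B Degemination: no change — [atitewit]
  C Glottal Epenthesis: [atitewit] → [hatitewit]
  D Voicing Between Vowels: [hatitewit] → [hadidewit]
/takovsor/:
  A Regressive Voicing Assimilation: [takovsor] → [takofsor]
  B Degemination: no change — [takofsor]
  C Glottal Epenthesis: no change — [takofsor]
  D Voicing Between Vowels: [takofsor] → [tagofsor]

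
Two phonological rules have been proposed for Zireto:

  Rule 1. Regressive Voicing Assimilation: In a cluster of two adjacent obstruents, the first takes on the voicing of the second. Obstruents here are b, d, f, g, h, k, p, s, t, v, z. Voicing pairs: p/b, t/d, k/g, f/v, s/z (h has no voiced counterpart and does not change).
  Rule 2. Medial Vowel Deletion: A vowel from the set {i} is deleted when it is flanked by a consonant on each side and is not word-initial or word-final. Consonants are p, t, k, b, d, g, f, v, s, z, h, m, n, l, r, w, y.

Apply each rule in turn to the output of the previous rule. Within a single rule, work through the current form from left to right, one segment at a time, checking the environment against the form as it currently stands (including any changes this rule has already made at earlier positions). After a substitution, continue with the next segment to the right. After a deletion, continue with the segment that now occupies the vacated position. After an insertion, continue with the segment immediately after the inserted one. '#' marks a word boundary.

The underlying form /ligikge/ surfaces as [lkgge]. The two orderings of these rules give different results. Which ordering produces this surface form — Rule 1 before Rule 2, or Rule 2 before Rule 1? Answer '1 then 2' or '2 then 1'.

2 then 1

Order 1 then 2:
  1 Regressive Voicing Assimilation: [ligikge] → [ligigge]
  2 Medial Vowel Deletion: [ligigge] → [lggge]
  result: [lggge]
Order 2 then 1:
  2 Medial Vowel Deletion: [ligikge] → [lgkge]
  1 Regressive Voicing Assimilation: [lgkge] → [lkgge]
  result: [lkgge]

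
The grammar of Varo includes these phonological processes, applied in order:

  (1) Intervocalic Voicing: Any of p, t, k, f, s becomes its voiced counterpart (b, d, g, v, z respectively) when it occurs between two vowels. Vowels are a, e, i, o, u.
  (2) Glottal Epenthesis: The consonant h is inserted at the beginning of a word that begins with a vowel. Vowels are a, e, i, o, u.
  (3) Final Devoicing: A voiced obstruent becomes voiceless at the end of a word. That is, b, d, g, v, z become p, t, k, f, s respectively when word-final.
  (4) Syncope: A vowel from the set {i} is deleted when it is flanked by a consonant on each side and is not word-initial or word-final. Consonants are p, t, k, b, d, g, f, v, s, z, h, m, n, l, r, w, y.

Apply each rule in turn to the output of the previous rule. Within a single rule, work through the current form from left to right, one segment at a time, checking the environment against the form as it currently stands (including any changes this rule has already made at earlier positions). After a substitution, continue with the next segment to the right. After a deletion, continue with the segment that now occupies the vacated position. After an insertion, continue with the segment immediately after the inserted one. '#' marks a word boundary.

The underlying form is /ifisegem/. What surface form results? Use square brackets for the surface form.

[hvzegem]

(1) Intervocalic Voicing: [ifisegem] → [ivizegem]
(2) Glottal Epenthesis: [ivizegem] → [hivizegem]
(3) Final Devoicing: no change — [hivizegem]
(4) Syncope: [hivizegem] → [hvzegem]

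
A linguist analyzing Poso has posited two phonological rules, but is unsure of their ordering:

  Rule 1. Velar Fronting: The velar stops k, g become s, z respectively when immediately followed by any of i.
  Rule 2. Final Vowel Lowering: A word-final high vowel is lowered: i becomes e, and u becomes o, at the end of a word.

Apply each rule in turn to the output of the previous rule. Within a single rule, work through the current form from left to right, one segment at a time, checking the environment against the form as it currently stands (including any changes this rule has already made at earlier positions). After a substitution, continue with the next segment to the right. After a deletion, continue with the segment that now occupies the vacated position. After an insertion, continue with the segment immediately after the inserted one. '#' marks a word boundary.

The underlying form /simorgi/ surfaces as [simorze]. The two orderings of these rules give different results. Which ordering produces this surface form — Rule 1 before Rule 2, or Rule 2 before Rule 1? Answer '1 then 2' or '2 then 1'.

1 then 2

Order 1 then 2:
  1 Velar Fronting: [simorgi] → [simorzi]
  2 Final Vowel Lowering: [simorzi] → [simorze]
  result: [simorze]
Order 2 then 1:
  2 Final Vowel Lowering: [simorgi] → [simorge]
  1 Velar Fronting: no change — [simorge]
  result: [simorge]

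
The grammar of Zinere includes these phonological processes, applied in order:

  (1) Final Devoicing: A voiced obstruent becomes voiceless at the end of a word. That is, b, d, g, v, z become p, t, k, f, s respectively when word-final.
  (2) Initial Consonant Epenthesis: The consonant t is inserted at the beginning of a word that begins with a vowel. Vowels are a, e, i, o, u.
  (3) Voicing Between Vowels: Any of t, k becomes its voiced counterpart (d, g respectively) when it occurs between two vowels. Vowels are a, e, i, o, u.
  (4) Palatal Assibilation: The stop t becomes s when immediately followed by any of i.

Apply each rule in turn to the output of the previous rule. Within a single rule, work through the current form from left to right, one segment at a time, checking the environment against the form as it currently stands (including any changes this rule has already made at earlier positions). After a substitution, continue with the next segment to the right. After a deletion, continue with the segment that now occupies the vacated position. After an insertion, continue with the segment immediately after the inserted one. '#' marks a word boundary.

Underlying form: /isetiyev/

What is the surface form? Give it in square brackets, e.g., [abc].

(1) Final Devoicing: [isetiyev] → [isetiyef]
(2) Initial Consonant Epenthesis: [isetiyef] → [tisetiyef]
(3) Voicing Between Vowels: [tisetiyef] → [tisediyef]
(4) Palatal Assibilation: [tisediyef] → [sisediyef]

[sisediyef]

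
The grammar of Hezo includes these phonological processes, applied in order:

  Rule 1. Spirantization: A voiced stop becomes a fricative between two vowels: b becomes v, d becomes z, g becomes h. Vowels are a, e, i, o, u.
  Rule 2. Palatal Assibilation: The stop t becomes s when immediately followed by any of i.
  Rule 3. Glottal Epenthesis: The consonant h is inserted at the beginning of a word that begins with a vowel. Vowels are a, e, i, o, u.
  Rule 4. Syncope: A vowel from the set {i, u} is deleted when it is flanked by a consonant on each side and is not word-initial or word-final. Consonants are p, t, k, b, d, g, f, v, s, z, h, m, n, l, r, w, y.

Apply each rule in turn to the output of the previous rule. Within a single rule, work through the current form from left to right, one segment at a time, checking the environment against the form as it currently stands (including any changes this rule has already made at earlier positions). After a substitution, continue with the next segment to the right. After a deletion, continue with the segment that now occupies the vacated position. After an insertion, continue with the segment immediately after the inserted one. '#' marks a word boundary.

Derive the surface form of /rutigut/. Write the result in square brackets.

[rsht]

Rule 1 Spirantization: [rutigut] → [rutihut]
Rule 2 Palatal Assibilation: [rutihut] → [rusihut]
Rule 3 Glottal Epenthesis: no change — [rusihut]
Rule 4 Syncope: [rusihut] → [rsht]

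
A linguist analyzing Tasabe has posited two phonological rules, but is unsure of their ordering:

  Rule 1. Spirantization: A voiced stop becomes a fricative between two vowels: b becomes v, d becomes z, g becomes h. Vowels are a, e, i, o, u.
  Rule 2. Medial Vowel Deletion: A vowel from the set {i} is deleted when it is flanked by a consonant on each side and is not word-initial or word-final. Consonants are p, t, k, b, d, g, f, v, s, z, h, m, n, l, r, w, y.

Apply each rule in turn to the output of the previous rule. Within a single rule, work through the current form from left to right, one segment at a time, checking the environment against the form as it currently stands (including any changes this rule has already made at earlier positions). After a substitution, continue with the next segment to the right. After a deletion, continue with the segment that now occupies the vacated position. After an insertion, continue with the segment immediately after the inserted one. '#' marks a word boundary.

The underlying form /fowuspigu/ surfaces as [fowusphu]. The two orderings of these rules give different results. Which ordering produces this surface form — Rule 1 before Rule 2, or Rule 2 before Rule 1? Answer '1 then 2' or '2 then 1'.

1 then 2

Order 1 then 2:
  1 Spirantization: [fowuspigu] → [fowuspihu]
  2 Medial Vowel Deletion: [fowuspihu] → [fowusphu]
  result: [fowusphu]
Order 2 then 1:
  2 Medial Vowel Deletion: [fowuspigu] → [fowuspgu]
  1 Spirantization: no change — [fowuspgu]
  result: [fowuspgu]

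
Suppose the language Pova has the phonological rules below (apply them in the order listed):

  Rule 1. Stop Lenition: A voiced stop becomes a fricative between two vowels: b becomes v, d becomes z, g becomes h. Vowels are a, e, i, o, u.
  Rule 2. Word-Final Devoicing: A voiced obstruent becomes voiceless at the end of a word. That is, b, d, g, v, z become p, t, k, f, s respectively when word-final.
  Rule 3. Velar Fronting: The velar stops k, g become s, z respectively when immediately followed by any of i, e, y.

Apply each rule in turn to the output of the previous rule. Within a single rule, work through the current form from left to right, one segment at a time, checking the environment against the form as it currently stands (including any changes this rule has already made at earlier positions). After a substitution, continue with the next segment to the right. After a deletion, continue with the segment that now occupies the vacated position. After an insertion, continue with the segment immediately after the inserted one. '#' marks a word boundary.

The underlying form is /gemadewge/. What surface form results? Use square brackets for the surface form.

Rule 1 Stop Lenition: [gemadewge] → [gemazewge]
Rule 2 Word-Final Devoicing: no change — [gemazewge]
Rule 3 Velar Fronting: [gemazewge] → [zemazewze]

[zemazewze]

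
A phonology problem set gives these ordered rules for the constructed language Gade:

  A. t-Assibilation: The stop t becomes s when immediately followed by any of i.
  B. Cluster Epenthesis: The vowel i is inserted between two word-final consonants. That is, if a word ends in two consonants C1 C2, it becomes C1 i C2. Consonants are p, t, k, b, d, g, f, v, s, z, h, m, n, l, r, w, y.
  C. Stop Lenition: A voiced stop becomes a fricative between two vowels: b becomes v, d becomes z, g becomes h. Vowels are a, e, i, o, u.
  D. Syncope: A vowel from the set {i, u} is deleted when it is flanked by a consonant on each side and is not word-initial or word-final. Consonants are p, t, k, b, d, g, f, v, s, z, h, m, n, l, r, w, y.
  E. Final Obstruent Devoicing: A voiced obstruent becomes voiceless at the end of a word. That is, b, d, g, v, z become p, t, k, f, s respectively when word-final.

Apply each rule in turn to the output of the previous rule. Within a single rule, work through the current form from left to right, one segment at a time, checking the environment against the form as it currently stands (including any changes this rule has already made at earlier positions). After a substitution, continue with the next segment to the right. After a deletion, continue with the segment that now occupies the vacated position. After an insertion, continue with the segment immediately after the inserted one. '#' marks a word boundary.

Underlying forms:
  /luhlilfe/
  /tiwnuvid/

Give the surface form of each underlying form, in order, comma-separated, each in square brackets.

/luhlilfe/:
  A t-Assibilation: no change — [luhlilfe]
  B Cluster Epenthesis: no change — [luhlilfe]
  C Stop Lenition: no change — [luhlilfe]
  D Syncope: [luhlilfe] → [lhllfe]
  E Final Obstruent Devoicing: no change — [lhllfe]
/tiwnuvid/:
  A t-Assibilation: [tiwnuvid] → [siwnuvid]
  B Cluster Epenthesis: no change — [siwnuvid]
  C Stop Lenition: no change — [siwnuvid]
  D Syncope: [siwnuvid] → [swnvd]
  E Final Obstruent Devoicing: [swnvd] → [swnvt]

[lhllfe], [swnvt]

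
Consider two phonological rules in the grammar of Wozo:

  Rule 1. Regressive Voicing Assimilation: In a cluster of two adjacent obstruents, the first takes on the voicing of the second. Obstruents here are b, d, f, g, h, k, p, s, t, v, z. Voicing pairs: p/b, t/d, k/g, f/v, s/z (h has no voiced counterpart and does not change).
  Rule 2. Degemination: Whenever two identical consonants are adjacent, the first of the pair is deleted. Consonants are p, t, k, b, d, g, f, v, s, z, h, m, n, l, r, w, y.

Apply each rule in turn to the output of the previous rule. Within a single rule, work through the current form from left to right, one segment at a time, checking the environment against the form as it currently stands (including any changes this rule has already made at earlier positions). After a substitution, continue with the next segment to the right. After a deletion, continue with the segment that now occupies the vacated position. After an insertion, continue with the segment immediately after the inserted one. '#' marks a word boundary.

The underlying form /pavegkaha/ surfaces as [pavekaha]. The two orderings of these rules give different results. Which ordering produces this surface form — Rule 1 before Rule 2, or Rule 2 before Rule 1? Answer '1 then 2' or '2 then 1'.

Order 1 then 2:
  1 Regressive Voicing Assimilation: [pavegkaha] → [pavekkaha]
  2 Degemination: [pavekkaha] → [pavekaha]
  result: [pavekaha]
Order 2 then 1:
  2 Degemination: no change — [pavegkaha]
  1 Regressive Voicing Assimilation: [pavegkaha] → [pavekkaha]
  result: [pavekkaha]

1 then 2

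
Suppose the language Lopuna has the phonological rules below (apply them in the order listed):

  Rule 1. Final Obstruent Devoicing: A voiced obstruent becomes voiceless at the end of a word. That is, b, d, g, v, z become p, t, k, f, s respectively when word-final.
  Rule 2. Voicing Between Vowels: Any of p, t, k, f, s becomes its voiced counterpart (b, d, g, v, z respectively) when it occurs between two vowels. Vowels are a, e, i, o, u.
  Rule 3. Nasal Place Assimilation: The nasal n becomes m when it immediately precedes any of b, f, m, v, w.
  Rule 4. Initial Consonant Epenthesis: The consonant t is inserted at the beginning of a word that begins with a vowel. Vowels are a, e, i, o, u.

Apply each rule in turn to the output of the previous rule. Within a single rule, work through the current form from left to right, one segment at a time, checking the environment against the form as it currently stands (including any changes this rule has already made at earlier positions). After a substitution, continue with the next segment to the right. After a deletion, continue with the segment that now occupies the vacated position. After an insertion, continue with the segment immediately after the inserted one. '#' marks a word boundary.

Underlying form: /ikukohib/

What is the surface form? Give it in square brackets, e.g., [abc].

Rule 1 Final Obstruent Devoicing: [ikukohib] → [ikukohip]
Rule 2 Voicing Between Vowels: [ikukohip] → [igugohip]
Rule 3 Nasal Place Assimilation: no change — [igugohip]
Rule 4 Initial Consonant Epenthesis: [igugohip] → [tigugohip]

[tigugohip]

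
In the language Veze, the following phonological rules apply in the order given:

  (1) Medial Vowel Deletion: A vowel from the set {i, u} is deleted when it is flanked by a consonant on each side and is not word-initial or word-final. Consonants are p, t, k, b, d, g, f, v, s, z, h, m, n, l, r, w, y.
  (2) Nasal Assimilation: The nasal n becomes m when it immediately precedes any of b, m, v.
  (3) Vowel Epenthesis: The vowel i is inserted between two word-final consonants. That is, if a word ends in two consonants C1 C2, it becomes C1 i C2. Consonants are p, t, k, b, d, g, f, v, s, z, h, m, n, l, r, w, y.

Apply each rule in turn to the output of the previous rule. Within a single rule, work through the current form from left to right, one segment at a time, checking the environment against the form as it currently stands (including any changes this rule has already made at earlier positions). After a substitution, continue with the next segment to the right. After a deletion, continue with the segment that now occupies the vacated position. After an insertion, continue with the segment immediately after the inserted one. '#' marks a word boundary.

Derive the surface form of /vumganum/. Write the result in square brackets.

(1) Medial Vowel Deletion: [vumganum] → [vmganm]
(2) Nasal Assimilation: [vmganm] → [vmgamm]
(3) Vowel Epenthesis: [vmgamm] → [vmgamim]

[vmgamim]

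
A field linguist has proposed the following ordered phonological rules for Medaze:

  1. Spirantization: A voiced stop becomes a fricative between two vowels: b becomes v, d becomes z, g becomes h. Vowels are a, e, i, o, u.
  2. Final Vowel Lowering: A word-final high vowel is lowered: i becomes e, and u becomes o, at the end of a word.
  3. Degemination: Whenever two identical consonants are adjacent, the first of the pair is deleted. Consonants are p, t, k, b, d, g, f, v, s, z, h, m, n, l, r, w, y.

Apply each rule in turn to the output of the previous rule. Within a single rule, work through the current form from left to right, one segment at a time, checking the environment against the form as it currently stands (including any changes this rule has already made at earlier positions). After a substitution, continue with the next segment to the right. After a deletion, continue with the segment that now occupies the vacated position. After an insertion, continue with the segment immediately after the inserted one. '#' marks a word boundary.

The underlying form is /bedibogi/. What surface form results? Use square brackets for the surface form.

[bezivohe]

1 Spirantization: [bedibogi] → [bezivohi]
2 Final Vowel Lowering: [bezivohi] → [bezivohe]
3 Degemination: no change — [bezivohe]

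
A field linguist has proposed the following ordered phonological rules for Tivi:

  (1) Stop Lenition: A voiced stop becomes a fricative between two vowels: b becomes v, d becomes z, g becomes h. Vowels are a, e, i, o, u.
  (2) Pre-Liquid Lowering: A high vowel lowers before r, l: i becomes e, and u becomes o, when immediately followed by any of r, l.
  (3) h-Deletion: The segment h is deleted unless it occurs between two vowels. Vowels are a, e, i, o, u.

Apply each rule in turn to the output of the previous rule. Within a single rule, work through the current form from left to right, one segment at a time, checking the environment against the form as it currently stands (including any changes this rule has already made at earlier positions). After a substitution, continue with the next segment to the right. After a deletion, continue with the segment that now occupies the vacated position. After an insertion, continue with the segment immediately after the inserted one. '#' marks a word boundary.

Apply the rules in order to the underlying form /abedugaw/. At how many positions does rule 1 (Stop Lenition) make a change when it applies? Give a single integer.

3

(1) Stop Lenition: [abedugaw] → [avezuhaw]
(2) Pre-Liquid Lowering: no change — [avezuhaw]
(3) h-Deletion: no change — [avezuhaw]
Rule 1 changed 3 position(s).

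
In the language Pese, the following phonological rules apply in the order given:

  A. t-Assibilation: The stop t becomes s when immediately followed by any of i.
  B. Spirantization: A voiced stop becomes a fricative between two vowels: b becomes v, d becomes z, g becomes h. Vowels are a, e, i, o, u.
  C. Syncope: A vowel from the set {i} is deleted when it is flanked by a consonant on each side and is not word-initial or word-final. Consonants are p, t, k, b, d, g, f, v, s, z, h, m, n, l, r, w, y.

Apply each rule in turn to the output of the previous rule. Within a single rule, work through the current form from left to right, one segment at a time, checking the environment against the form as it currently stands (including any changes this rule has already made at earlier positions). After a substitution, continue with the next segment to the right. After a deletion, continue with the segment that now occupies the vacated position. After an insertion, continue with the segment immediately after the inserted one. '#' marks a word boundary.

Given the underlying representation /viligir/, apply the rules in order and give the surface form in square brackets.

A t-Assibilation: no change — [viligir]
B Spirantization: [viligir] → [vilihir]
C Syncope: [vilihir] → [vlhr]

[vlhr]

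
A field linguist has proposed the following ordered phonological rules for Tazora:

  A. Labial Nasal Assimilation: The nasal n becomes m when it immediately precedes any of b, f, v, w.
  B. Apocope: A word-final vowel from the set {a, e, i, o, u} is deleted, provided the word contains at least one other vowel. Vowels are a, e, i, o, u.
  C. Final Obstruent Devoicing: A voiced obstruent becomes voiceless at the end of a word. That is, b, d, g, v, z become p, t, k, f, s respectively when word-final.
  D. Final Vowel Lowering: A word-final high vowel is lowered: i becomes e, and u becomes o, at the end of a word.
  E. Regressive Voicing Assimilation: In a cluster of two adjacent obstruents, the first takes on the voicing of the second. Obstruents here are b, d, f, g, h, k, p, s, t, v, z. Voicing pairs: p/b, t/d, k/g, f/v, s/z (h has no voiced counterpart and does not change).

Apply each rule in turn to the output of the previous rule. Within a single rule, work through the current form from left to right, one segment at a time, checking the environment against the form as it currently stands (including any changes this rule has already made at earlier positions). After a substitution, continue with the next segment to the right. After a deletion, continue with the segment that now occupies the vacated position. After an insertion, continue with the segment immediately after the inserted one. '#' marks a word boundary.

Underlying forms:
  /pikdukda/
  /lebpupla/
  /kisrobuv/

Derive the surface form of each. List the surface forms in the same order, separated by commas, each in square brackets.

/pikdukda/:
  A Labial Nasal Assimilation: no change — [pikdukda]
  B Apocope: [pikdukda] → [pikdukd]
  C Final Obstruent Devoicing: [pikdukd] → [pikdukt]
  D Final Vowel Lowering: no change — [pikdukt]
  E Regressive Voicing Assimilation: [pikdukt] → [pigdukt]
/lebpupla/:
  A Labial Nasal Assimilation: no change — [lebpupla]
  B Apocope: [lebpupla] → [lebpupl]
  C Final Obstruent Devoicing: no change — [lebpupl]
  D Final Vowel Lowering: no change — [lebpupl]
  E Regressive Voicing Assimilation: [lebpupl] → [leppupl]
/kisrobuv/:
  A Labial Nasal Assimilation: no change — [kisrobuv]
  B Apocope: no change — [kisrobuv]
  C Final Obstruent Devoicing: [kisrobuv] → [kisrobuf]
  D Final Vowel Lowering: no change — [kisrobuf]
  E Regressive Voicing Assimilation: no change — [kisrobuf]

[pigdukt], [leppupl], [kisrobuf]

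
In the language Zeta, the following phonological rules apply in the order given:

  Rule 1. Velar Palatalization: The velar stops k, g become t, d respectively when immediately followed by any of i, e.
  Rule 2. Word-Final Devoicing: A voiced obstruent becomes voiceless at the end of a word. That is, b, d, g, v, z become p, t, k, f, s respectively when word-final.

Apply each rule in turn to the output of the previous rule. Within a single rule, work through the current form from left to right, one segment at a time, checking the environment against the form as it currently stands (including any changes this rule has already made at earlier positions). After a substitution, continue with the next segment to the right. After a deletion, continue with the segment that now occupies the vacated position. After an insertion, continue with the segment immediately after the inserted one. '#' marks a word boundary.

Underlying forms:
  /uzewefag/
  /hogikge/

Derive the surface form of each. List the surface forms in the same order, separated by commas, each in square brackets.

/uzewefag/:
  Rule 1 Velar Palatalization: no change — [uzewefag]
  Rule 2 Word-Final Devoicing: [uzewefag] → [uzewefak]
/hogikge/:
  Rule 1 Velar Palatalization: [hogikge] → [hodikde]
  Rule 2 Word-Final Devoicing: no change — [hodikde]

[uzewefak], [hodikde]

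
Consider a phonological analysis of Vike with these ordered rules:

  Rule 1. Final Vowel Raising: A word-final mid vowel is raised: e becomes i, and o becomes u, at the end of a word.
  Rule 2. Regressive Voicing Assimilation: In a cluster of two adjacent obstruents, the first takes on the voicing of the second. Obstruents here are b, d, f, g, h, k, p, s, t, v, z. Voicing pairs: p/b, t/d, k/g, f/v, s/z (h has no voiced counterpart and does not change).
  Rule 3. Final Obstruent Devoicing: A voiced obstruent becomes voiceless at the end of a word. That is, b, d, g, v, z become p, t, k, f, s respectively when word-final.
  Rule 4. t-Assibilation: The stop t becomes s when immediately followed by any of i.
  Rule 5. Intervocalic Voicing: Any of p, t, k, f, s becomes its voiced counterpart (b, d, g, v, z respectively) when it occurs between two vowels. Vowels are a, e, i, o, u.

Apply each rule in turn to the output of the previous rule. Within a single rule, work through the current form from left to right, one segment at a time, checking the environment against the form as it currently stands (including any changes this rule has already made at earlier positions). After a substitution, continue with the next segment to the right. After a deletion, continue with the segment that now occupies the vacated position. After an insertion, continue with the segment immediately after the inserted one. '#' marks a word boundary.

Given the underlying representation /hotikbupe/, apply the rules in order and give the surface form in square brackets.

[hozigbubi]

Rule 1 Final Vowel Raising: [hotikbupe] → [hotikbupi]
Rule 2 Regressive Voicing Assimilation: [hotikbupi] → [hotigbupi]
Rule 3 Final Obstruent Devoicing: no change — [hotigbupi]
Rule 4 t-Assibilation: [hotigbupi] → [hosigbupi]
Rule 5 Intervocalic Voicing: [hosigbupi] → [hozigbubi]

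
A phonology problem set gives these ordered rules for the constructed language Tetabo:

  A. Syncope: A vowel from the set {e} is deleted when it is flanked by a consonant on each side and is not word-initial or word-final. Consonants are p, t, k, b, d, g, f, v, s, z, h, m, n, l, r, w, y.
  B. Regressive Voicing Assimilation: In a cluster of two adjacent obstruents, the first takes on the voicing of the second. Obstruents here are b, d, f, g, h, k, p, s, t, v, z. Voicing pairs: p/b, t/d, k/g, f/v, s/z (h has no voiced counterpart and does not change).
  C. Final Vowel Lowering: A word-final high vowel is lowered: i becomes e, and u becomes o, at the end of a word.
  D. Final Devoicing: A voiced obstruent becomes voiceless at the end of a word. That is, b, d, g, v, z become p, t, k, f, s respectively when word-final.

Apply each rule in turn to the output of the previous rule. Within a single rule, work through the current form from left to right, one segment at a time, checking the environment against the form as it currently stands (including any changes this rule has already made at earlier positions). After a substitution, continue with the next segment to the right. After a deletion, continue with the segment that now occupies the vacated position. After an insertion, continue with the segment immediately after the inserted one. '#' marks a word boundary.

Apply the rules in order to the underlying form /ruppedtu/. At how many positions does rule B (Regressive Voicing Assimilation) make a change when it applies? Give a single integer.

2

A Syncope: [ruppedtu] → [ruppdtu]
B Regressive Voicing Assimilation: [ruppdtu] → [rupbttu]
C Final Vowel Lowering: [rupbttu] → [rupbtto]
D Final Devoicing: no change — [rupbtto]
Rule B changed 2 position(s).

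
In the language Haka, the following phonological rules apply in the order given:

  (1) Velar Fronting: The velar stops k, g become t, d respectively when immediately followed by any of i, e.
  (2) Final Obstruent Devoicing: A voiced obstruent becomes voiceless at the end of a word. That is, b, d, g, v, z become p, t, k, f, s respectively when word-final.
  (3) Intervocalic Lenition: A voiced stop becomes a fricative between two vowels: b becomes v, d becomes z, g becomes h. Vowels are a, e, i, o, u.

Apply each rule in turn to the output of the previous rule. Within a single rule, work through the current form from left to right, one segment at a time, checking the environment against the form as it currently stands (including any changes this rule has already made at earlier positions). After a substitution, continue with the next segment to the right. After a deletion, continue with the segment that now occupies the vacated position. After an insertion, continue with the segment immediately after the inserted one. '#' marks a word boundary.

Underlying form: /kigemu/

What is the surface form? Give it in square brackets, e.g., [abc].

(1) Velar Fronting: [kigemu] → [tidemu]
(2) Final Obstruent Devoicing: no change — [tidemu]
(3) Intervocalic Lenition: [tidemu] → [tizemu]

[tizemu]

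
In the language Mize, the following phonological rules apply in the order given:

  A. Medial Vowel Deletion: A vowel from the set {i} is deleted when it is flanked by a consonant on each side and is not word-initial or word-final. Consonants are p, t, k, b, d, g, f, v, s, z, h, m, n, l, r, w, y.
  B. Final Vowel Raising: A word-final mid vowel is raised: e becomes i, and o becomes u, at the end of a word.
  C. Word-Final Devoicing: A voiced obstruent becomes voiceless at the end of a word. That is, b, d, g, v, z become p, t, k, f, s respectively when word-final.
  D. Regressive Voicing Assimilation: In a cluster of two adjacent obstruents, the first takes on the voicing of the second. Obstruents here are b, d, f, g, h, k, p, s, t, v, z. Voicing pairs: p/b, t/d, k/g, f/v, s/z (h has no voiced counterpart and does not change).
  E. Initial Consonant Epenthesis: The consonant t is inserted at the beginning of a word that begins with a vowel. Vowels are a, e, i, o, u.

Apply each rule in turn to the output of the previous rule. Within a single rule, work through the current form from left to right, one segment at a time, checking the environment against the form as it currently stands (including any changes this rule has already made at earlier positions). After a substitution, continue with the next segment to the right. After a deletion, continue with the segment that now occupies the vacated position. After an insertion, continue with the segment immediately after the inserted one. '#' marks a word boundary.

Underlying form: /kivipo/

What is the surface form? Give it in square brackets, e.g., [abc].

[gfpu]

A Medial Vowel Deletion: [kivipo] → [kvpo]
B Final Vowel Raising: [kvpo] → [kvpu]
C Word-Final Devoicing: no change — [kvpu]
D Regressive Voicing Assimilation: [kvpu] → [gfpu]
E Initial Consonant Epenthesis: no change — [gfpu]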